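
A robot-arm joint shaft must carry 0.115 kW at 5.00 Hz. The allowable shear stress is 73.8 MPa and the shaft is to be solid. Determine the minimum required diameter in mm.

6.32 mm

ω = 2π·5.00 = 31.42 rad/s, so T = P/ω = 0.115×10³ / 31.42 = 3.661 N·m.
For a solid shaft τ_max = 16T/(πd³), so d = (16T/(π τ_allow))^(1/3) = (16·3.661/(π·7.38×10^7))^(1/3) = 0.006322 m.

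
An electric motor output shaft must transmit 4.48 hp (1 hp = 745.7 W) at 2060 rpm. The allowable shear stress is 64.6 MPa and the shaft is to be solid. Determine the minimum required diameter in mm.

ω = 2π·2060/60 = 215.7 rad/s, so T = P/ω = 4.48×745.7 / 215.7 = 15.49 N·m.
For a solid shaft τ_max = 16T/(πd³), so d = (16T/(π τ_allow))^(1/3) = (16·15.49/(π·6.46×10^7))^(1/3) = 0.01069 m.

10.7 mm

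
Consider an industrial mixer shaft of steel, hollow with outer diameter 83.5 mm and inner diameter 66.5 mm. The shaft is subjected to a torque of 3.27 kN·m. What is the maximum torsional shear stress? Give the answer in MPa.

J = π(d_o⁴ − d_i⁴)/32 = π(0.0835⁴ − 0.0665⁴)/32 = 2.853×10^-6 m⁴.
τ_max = T·r/J = 3270 × 0.0418 / 2.853×10^-6 = 4.786×10^7 Pa.

47.9 MPa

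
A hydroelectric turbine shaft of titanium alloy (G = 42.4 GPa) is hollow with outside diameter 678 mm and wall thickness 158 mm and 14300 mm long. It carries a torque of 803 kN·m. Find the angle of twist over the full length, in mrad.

J = π(d_o⁴ − d_i⁴)/32 = π(0.678⁴ − 0.362⁴)/32 = 0.01906 m⁴.
θ = T·L/(G·J) = 803000 × 14.3 / (42.4×10⁹ × 0.01906) = 0.01421 rad.

14.2 mrad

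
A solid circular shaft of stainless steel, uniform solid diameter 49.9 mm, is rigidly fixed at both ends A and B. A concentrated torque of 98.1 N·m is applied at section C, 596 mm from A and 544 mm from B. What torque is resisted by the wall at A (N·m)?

With uniform GJ and both ends fixed, compatibility θ_AC = θ_CB gives T_A·a = T_B·b, together with T_A + T_B = T₀.
T_A = T₀·b/(a+b) = 98.10·544/1140 = 46.81 N·m; T_B = 51.29 N·m.

46.8 N·m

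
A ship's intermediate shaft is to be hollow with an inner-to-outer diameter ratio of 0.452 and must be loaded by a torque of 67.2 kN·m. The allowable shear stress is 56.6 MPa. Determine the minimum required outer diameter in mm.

For a hollow shaft with d_i/d_o = 0.452: τ_max = 16T/(π d_o³ (1−k⁴)), so d_o = [16T/(π τ_allow (1−k⁴))]^(1/3) = [16·67200/(π·5.66×10^7·0.9583)]^(1/3) = 0.1848 m.

185 mm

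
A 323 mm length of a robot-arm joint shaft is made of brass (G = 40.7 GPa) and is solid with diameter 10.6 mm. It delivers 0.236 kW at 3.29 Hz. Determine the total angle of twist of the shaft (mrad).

ω = 2π·3.29 = 20.67 rad/s, so T = P/ω = 0.236×10³ / 20.67 = 11.42 N·m.
J = πd⁴/32 = π(0.0106)⁴/32 = 1.239×10^-9 m⁴.
θ = T·L/(G·J) = 11.42 × 0.323 / (40.7×10⁹ × 1.239×10^-9) = 0.07310 rad.

73.1 mrad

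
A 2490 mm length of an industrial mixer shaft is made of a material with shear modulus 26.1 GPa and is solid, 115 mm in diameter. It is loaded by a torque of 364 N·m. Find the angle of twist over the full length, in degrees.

J = πd⁴/32 = π(0.115)⁴/32 = 1.717×10^-5 m⁴.
θ = T·L/(G·J) = 364.0 × 2.49 / (26.1×10⁹ × 1.717×10^-5) = 2.022×10^-3 rad.

0.116°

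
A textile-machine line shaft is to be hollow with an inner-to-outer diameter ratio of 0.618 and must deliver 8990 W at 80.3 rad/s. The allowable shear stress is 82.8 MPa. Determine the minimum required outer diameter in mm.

ω = 80.3 rad/s, so T = P/ω = 8990 / 80.30 = 112.0 N·m.
For a hollow shaft with d_i/d_o = 0.618: τ_max = 16T/(π d_o³ (1−k⁴)), so d_o = [16T/(π τ_allow (1−k⁴))]^(1/3) = [16·112.0/(π·8.28×10^7·0.8541)]^(1/3) = 0.02005 m.

20.1 mm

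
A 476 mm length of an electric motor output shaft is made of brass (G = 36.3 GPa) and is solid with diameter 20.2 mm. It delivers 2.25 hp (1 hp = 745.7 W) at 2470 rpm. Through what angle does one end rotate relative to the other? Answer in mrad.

5.20 mrad

ω = 2π·2470/60 = 258.7 rad/s, so T = P/ω = 2.25×745.7 / 258.7 = 6.487 N·m.
J = πd⁴/32 = π(0.0202)⁴/32 = 1.635×10^-8 m⁴.
θ = T·L/(G·J) = 6.487 × 0.476 / (36.3×10⁹ × 1.635×10^-8) = 5.204×10^-3 rad.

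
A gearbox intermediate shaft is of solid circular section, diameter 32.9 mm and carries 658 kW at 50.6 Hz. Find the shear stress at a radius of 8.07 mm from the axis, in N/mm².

ω = 2π·50.6 = 317.9 rad/s, so T = P/ω = 658×10³ / 317.9 = 2070 N·m.
J = πd⁴/32 = π(0.0329)⁴/32 = 1.150×10^-7 m⁴.
Shear stress varies linearly with radius: τ = T·r/J = 2070 × 0.00807 / 1.150×10^-7 = 1.452×10^8 Pa.

145 N/mm²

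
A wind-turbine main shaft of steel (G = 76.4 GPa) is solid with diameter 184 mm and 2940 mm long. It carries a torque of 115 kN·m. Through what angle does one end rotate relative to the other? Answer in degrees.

2.25°

J = πd⁴/32 = π(0.184)⁴/32 = 1.125×10^-4 m⁴.
θ = T·L/(G·J) = 115000 × 2.94 / (76.4×10⁹ × 1.125×10^-4) = 0.03933 rad.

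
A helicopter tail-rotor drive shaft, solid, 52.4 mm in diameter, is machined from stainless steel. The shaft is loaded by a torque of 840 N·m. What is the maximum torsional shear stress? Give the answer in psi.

4310 psi

J = πd⁴/32 = π(0.0524)⁴/32 = 7.402×10^-7 m⁴.
τ_max = T·r/J = 840.0 × 0.0262 / 7.402×10^-7 = 2.973×10^7 Pa.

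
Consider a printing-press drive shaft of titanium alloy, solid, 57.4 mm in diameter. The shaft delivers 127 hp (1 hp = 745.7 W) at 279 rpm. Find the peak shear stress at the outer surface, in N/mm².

ω = 2π·279/60 = 29.22 rad/s, so T = P/ω = 127×745.7 / 29.22 = 3241 N·m.
J = πd⁴/32 = π(0.0574)⁴/32 = 1.066×10^-6 m⁴.
τ_max = T·r/J = 3241 × 0.0287 / 1.066×10^-6 = 8.729×10^7 Pa.

87.3 N/mm²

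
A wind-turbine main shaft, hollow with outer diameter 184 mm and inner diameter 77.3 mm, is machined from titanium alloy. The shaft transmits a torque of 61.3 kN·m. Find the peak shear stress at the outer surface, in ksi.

J = π(d_o⁴ − d_i⁴)/32 = π(0.184⁴ − 0.0773⁴)/32 = 1.090×10^-4 m⁴.
τ_max = T·r/J = 61300 × 0.0920 / 1.090×10^-4 = 5.173×10^7 Pa.

7.50 ksi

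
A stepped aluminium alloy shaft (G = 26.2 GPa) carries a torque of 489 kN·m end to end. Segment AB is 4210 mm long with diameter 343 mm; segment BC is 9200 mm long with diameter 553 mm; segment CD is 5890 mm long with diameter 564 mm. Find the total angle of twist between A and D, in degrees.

5.02°

J_AB = π(0.343)⁴/32 = 1.36×10^-3 m⁴; J_BC = π(0.553)⁴/32 = 9.18×10^-3 m⁴; J_CD = π(0.564)⁴/32 = 9.93×10^-3 m⁴.
θ = (T/G)·Σ L_i/J_i = (489000/26.2×10⁹)·(4.21/1.36×10^-3 + 9.20/9.18×10^-3 + 5.89/9.93×10^-3) = 0.08759 rad.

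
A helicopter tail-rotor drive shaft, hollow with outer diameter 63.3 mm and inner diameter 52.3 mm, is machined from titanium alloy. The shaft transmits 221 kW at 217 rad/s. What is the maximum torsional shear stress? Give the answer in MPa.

38.3 MPa

ω = 217 rad/s, so T = P/ω = 221×10³ / 217.0 = 1018 N·m.
J = π(d_o⁴ − d_i⁴)/32 = π(0.0633⁴ − 0.0523⁴)/32 = 8.417×10^-7 m⁴.
τ_max = T·r/J = 1018 × 0.0316 / 8.417×10^-7 = 3.830×10^7 Pa.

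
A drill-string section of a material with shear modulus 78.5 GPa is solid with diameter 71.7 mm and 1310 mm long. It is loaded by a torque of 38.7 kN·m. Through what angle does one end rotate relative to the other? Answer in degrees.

J = πd⁴/32 = π(0.0717)⁴/32 = 2.595×10^-6 m⁴.
θ = T·L/(G·J) = 38700 × 1.31 / (78.5×10⁹ × 2.595×10^-6) = 0.2489 rad.

14.3°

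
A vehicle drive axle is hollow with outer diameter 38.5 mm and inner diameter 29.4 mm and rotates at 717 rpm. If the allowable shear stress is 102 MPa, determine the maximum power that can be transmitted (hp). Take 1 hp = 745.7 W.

J = π(d_o⁴ − d_i⁴)/32 = π(0.0385⁴ − 0.0294⁴)/32 = 1.423×10^-7 m⁴.
T_max = τ_allow·J/r = 1.02×10^8 × 1.423×10^-7 / 0.0192 = 754.3 N·m.
ω = 2π·717/60 = 75.08 rad/s, so P_max = T_max·ω = 5.663×10^4 W.

75.9 hp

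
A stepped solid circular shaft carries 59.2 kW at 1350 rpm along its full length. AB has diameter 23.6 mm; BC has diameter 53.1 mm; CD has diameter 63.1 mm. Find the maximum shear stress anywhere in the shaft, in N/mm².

ω = 2π·1350/60 = 141.4 rad/s, so T = P/ω = 59.2×10³ / 141.4 = 418.8 N·m.
Under the same torque, τ_max = 16T/(πd³) is largest where d is smallest — segment AB (d = 23.6 mm).
τ_max = 16·418.8/(π·(0.0236)³) = 1.623×10^8 Pa.

162 N/mm²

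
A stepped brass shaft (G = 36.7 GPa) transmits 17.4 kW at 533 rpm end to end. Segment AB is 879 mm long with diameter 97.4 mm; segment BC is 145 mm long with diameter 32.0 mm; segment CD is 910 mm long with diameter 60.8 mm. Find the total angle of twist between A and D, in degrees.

ω = 2π·533/60 = 55.82 rad/s, so T = P/ω = 17.4×10³ / 55.82 = 311.7 N·m.
J_AB = π(0.0974)⁴/32 = 8.84×10^-6 m⁴; J_BC = π(0.0320)⁴/32 = 1.03×10^-7 m⁴; J_CD = π(0.0608)⁴/32 = 1.34×10^-6 m⁴.
θ = (T/G)·Σ L_i/J_i = (311.7/36.7×10⁹)·(0.879/8.84×10^-6 + 0.145/1.03×10^-7 + 0.910/1.34×10^-6) = 0.01857 rad.

1.06°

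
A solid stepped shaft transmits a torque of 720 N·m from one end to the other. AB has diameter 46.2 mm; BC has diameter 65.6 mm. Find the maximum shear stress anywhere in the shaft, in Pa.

3.72e7 Pa

Under the same torque, τ_max = 16T/(πd³) is largest where d is smallest — segment AB (d = 46.2 mm).
τ_max = 16·720.0/(π·(0.0462)³) = 3.719×10^7 Pa.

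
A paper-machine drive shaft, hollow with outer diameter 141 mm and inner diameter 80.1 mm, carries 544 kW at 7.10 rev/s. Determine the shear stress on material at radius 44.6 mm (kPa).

15600 kPa

ω = 2π·7.10 = 44.61 rad/s, so T = P/ω = 544×10³ / 44.61 = 12190 N·m.
J = π(d_o⁴ − d_i⁴)/32 = π(0.141⁴ − 0.0801⁴)/32 = 3.476×10^-5 m⁴.
Shear stress varies linearly with radius: τ = T·r/J = 12190 × 0.0446 / 3.476×10^-5 = 1.565×10^7 Pa.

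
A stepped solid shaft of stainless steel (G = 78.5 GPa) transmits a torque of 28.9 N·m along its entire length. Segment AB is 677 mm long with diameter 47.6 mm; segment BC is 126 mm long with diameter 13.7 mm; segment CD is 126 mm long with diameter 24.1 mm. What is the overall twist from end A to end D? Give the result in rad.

0.0153 rad

J_AB = π(0.0476)⁴/32 = 5.04×10^-7 m⁴; J_BC = π(0.0137)⁴/32 = 3.46×10^-9 m⁴; J_CD = π(0.0241)⁴/32 = 3.31×10^-8 m⁴.
θ = (T/G)·Σ L_i/J_i = (28.90/78.5×10⁹)·(0.677/5.04×10^-7 + 0.126/3.46×10^-9 + 0.126/3.31×10^-8) = 0.01531 rad.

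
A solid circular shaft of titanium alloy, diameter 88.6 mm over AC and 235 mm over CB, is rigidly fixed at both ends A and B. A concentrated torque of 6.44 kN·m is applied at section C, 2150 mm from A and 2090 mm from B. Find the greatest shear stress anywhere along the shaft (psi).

359 psi

Compatibility: T_A·a/J_AC = T_B·b/J_CB with T_A + T_B = T₀.
J_AC = 6.05×10^-6 m⁴, J_CB = 2.99×10^-4 m⁴, so T_A = T₀·(J_AC/a)/((J_AC/a)+(J_CB/b)) = 124.1 N·m, T_B = 6316 N·m.
τ in each portion: τ_AC = 9.08×10^5 Pa, τ_CB = 2.48×10^6 Pa; maximum is in CB.
τ_max = T_CB·r/J = 6316·0.117/2.99×10^-4 = 2.479×10^6 Pa.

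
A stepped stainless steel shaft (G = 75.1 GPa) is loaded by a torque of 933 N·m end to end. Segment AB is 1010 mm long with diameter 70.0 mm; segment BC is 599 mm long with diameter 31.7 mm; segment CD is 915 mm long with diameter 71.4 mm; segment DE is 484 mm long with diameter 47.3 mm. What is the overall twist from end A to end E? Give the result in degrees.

J_AB = π(0.0700)⁴/32 = 2.36×10^-6 m⁴; J_BC = π(0.0317)⁴/32 = 9.91×10^-8 m⁴; J_CD = π(0.0714)⁴/32 = 2.55×10^-6 m⁴; J_DE = π(0.0473)⁴/32 = 4.91×10^-7 m⁴.
θ = (T/G)·Σ L_i/J_i = (933.0/75.1×10⁹)·(1.01/2.36×10^-6 + 0.599/9.91×10^-8 + 0.915/2.55×10^-6 + 0.484/4.91×10^-7) = 0.09708 rad.

5.56°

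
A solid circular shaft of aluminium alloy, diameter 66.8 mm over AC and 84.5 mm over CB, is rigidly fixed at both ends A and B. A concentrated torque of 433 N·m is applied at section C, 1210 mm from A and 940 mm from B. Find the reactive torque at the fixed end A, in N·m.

Compatibility: T_A·a/J_AC = T_B·b/J_CB with T_A + T_B = T₀.
J_AC = 1.95×10^-6 m⁴, J_CB = 5.01×10^-6 m⁴, so T_A = T₀·(J_AC/a)/((J_AC/a)+(J_CB/b)) = 100.8 N·m, T_B = 332.2 N·m.

101 N·m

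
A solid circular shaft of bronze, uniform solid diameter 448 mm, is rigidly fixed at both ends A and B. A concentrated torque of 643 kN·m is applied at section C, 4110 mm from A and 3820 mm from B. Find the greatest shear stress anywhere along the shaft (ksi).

With uniform GJ and both ends fixed, compatibility θ_AC = θ_CB gives T_A·a = T_B·b, together with T_A + T_B = T₀.
T_A = T₀·b/(a+b) = 643000·3820/7930 = 309700 N·m; T_B = 333300 N·m.
τ in each portion: τ_AC = 1.75×10^7 Pa, τ_CB = 1.89×10^7 Pa; maximum is in CB.
τ_max = T_CB·r/J = 333300·0.224/3.95×10^-3 = 1.888×10^7 Pa.

2.74 ksi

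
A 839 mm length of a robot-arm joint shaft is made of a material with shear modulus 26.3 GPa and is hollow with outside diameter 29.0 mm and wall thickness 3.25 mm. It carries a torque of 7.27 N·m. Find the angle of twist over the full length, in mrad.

J = π(d_o⁴ − d_i⁴)/32 = π(0.0290⁴ − 0.0225⁴)/32 = 4.428×10^-8 m⁴.
θ = T·L/(G·J) = 7.270 × 0.839 / (26.3×10⁹ × 4.428×10^-8) = 5.238×10^-3 rad.

5.24 mrad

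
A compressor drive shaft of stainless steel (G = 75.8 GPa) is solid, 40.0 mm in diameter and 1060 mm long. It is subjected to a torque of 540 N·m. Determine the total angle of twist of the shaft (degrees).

1.72°

J = πd⁴/32 = π(0.0400)⁴/32 = 2.513×10^-7 m⁴.
θ = T·L/(G·J) = 540.0 × 1.06 / (75.8×10⁹ × 2.513×10^-7) = 0.03005 rad.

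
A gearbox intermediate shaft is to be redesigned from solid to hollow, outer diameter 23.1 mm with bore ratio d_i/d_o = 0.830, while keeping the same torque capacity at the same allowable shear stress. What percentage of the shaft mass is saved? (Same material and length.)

52.2 %

Equal τ_max and T ⇒ the solid shaft needs d_s³ = d_o³(1−k⁴), so d_s = 23.1·(1−0.830⁴)^(1/3) = 18.64 mm.
Area ratio A_h/A_s = d_o²(1−k²)/d_s² = (1−k²)/(1−k⁴)^(2/3) = 0.4778.
Mass saving = 1 − 0.4778 = 52.2 %.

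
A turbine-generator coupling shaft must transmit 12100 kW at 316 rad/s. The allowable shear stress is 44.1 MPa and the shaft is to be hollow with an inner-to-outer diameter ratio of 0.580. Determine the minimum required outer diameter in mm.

171 mm

ω = 316 rad/s, so T = P/ω = 12100×10³ / 316.0 = 38290 N·m.
For a hollow shaft with d_i/d_o = 0.580: τ_max = 16T/(π d_o³ (1−k⁴)), so d_o = [16T/(π τ_allow (1−k⁴))]^(1/3) = [16·38290/(π·4.41×10^7·0.8868)]^(1/3) = 0.1708 m.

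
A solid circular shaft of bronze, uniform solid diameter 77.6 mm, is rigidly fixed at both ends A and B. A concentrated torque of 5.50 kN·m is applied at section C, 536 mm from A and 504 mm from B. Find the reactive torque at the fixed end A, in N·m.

2670 N·m

With uniform GJ and both ends fixed, compatibility θ_AC = θ_CB gives T_A·a = T_B·b, together with T_A + T_B = T₀.
T_A = T₀·b/(a+b) = 5500·504/1040 = 2665 N·m; T_B = 2835 N·m.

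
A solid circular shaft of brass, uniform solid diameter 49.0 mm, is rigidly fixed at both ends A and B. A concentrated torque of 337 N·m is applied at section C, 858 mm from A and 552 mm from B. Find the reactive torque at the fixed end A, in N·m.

With uniform GJ and both ends fixed, compatibility θ_AC = θ_CB gives T_A·a = T_B·b, together with T_A + T_B = T₀.
T_A = T₀·b/(a+b) = 337.0·552/1410 = 131.9 N·m; T_B = 205.1 N·m.

132 N·m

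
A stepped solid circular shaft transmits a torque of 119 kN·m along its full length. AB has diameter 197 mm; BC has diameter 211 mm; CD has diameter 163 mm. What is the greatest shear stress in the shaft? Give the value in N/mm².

Under the same torque, τ_max = 16T/(πd³) is largest where d is smallest — segment CD (d = 163 mm).
τ_max = 16·119000/(π·(0.163)³) = 1.399×10^8 Pa.

140 N/mm²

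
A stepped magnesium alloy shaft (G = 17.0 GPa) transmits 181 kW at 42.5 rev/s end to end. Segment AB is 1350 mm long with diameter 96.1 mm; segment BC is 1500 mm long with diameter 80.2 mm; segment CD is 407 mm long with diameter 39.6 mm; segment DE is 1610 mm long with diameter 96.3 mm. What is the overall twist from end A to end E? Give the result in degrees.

5.50°

ω = 2π·42.5 = 267.0 rad/s, so T = P/ω = 181×10³ / 267.0 = 677.8 N·m.
J_AB = π(0.0961)⁴/32 = 8.37×10^-6 m⁴; J_BC = π(0.0802)⁴/32 = 4.06×10^-6 m⁴; J_CD = π(0.0396)⁴/32 = 2.41×10^-7 m⁴; J_DE = π(0.0963)⁴/32 = 8.44×10^-6 m⁴.
θ = (T/G)·Σ L_i/J_i = (677.8/17.0×10⁹)·(1.35/8.37×10^-6 + 1.50/4.06×10^-6 + 0.407/2.41×10^-7 + 1.61/8.44×10^-6) = 0.09597 rad.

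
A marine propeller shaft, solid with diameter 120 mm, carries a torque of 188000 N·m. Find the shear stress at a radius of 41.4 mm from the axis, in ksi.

55.5 ksi

J = πd⁴/32 = π(0.120)⁴/32 = 2.036×10^-5 m⁴.
Shear stress varies linearly with radius: τ = T·r/J = 188000 × 0.0414 / 2.036×10^-5 = 3.823×10^8 Pa.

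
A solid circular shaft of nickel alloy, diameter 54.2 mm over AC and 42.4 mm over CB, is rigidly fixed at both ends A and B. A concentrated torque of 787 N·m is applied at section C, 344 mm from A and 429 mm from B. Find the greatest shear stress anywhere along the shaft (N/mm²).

Compatibility: T_A·a/J_AC = T_B·b/J_CB with T_A + T_B = T₀.
J_AC = 8.47×10^-7 m⁴, J_CB = 3.17×10^-7 m⁴, so T_A = T₀·(J_AC/a)/((J_AC/a)+(J_CB/b)) = 605.2 N·m, T_B = 181.8 N·m.
τ in each portion: τ_AC = 1.94×10^7 Pa, τ_CB = 1.21×10^7 Pa; maximum is in AC.
τ_max = T_AC·r/J = 605.2·0.0271/8.47×10^-7 = 1.936×10^7 Pa.

19.4 N/mm²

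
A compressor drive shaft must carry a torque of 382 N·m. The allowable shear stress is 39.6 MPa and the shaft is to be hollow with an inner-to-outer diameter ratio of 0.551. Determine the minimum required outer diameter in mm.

37.8 mm

For a hollow shaft with d_i/d_o = 0.551: τ_max = 16T/(π d_o³ (1−k⁴)), so d_o = [16T/(π τ_allow (1−k⁴))]^(1/3) = [16·382.0/(π·3.96×10^7·0.9078)]^(1/3) = 0.03782 m.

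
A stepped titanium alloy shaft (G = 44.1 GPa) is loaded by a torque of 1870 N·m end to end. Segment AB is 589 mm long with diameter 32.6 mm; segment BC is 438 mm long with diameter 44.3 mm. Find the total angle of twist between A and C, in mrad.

J_AB = π(0.0326)⁴/32 = 1.11×10^-7 m⁴; J_BC = π(0.0443)⁴/32 = 3.78×10^-7 m⁴.
θ = (T/G)·Σ L_i/J_i = (1870/44.1×10⁹)·(0.589/1.11×10^-7 + 0.438/3.78×10^-7) = 0.2744 rad.

274 mrad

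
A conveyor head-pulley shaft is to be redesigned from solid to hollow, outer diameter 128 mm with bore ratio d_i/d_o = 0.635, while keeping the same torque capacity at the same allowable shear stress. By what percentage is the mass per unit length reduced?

Equal τ_max and T ⇒ the solid shaft needs d_s³ = d_o³(1−k⁴), so d_s = 128·(1−0.635⁴)^(1/3) = 120.6 mm.
Area ratio A_h/A_s = d_o²(1−k²)/d_s² = (1−k²)/(1−k⁴)^(2/3) = 0.6717.
Mass saving = 1 − 0.6717 = 32.8 %.

32.8 %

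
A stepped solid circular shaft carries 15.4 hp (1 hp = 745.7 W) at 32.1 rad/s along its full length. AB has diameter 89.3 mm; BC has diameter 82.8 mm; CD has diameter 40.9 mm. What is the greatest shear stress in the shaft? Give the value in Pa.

2.66e7 Pa

ω = 32.1 rad/s, so T = P/ω = 15.4×745.7 / 32.10 = 357.8 N·m.
Under the same torque, τ_max = 16T/(πd³) is largest where d is smallest — segment CD (d = 40.9 mm).
τ_max = 16·357.8/(π·(0.0409)³) = 2.663×10^7 Pa.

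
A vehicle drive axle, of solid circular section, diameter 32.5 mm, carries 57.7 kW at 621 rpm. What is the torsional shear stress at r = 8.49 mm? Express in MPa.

ω = 2π·621/60 = 65.03 rad/s, so T = P/ω = 57.7×10³ / 65.03 = 887.3 N·m.
J = πd⁴/32 = π(0.0325)⁴/32 = 1.095×10^-7 m⁴.
Shear stress varies linearly with radius: τ = T·r/J = 887.3 × 0.00849 / 1.095×10^-7 = 6.877×10^7 Pa.

68.8 MPa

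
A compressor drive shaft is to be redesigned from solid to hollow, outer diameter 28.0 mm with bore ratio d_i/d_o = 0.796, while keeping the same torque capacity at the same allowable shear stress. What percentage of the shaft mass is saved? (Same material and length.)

Equal τ_max and T ⇒ the solid shaft needs d_s³ = d_o³(1−k⁴), so d_s = 28.0·(1−0.796⁴)^(1/3) = 23.60 mm.
Area ratio A_h/A_s = d_o²(1−k²)/d_s² = (1−k²)/(1−k⁴)^(2/3) = 0.5159.
Mass saving = 1 − 0.5159 = 48.4 %.

48.4 %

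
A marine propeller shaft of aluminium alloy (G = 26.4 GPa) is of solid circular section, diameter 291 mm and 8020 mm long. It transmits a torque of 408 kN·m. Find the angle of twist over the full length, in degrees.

10.1°

J = πd⁴/32 = π(0.291)⁴/32 = 7.040×10^-4 m⁴.
θ = T·L/(G·J) = 408000 × 8.02 / (26.4×10⁹ × 7.040×10^-4) = 0.1761 rad.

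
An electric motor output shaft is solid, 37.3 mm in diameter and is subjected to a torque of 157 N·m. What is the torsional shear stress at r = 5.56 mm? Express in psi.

666 psi

J = πd⁴/32 = π(0.0373)⁴/32 = 1.900×10^-7 m⁴.
Shear stress varies linearly with radius: τ = T·r/J = 157.0 × 0.00556 / 1.900×10^-7 = 4.593×10^6 Pa.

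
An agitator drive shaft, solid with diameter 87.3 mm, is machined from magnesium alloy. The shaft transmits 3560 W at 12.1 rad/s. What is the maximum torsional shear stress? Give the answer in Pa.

2.25e6 Pa

ω = 12.1 rad/s, so T = P/ω = 3560 / 12.10 = 294.2 N·m.
J = πd⁴/32 = π(0.0873)⁴/32 = 5.702×10^-6 m⁴.
τ_max = T·r/J = 294.2 × 0.0437 / 5.702×10^-6 = 2.252×10^6 Pa.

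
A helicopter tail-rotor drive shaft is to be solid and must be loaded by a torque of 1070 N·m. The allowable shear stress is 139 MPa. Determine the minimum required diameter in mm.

For a solid shaft τ_max = 16T/(πd³), so d = (16T/(π τ_allow))^(1/3) = (16·1070/(π·1.39×10^8))^(1/3) = 0.03397 m.

34.0 mm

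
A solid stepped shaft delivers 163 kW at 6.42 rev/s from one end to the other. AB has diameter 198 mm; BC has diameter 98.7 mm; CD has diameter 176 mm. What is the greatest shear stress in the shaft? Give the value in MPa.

21.4 MPa

ω = 2π·6.42 = 40.34 rad/s, so T = P/ω = 163×10³ / 40.34 = 4041 N·m.
Under the same torque, τ_max = 16T/(πd³) is largest where d is smallest — segment BC (d = 98.7 mm).
τ_max = 16·4041/(π·(0.0987)³) = 2.140×10^7 Pa.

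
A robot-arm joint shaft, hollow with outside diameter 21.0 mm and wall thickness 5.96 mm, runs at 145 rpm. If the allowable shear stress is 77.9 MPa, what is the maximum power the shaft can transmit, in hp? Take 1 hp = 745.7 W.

J = π(d_o⁴ − d_i⁴)/32 = π(0.0210⁴ − 0.00908⁴)/32 = 1.843×10^-8 m⁴.
T_max = τ_allow·J/r = 7.79×10^7 × 1.843×10^-8 / 0.0105 = 136.7 N·m.
ω = 2π·145/60 = 15.18 rad/s, so P_max = T_max·ω = 2076 W.

2.78 hp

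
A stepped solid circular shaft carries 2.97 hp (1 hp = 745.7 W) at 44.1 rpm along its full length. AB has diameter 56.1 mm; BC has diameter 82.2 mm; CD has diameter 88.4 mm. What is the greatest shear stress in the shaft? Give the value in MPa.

ω = 2π·44.1/60 = 4.618 rad/s, so T = P/ω = 2.97×745.7 / 4.618 = 479.6 N·m.
Under the same torque, τ_max = 16T/(πd³) is largest where d is smallest — segment AB (d = 56.1 mm).
τ_max = 16·479.6/(π·(0.0561)³) = 1.383×10^7 Pa.

13.8 MPa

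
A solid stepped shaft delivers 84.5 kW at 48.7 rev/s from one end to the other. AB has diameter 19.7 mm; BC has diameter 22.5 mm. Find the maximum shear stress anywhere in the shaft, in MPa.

184 MPa

ω = 2π·48.7 = 306.0 rad/s, so T = P/ω = 84.5×10³ / 306.0 = 276.2 N·m.
Under the same torque, τ_max = 16T/(πd³) is largest where d is smallest — segment AB (d = 19.7 mm).
τ_max = 16·276.2/(π·(0.0197)³) = 1.840×10^8 Pa.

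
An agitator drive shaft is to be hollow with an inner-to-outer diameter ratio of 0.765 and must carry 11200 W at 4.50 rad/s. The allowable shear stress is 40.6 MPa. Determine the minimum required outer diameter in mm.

ω = 4.50 rad/s, so T = P/ω = 11200 / 4.500 = 2489 N·m.
For a hollow shaft with d_i/d_o = 0.765: τ_max = 16T/(π d_o³ (1−k⁴)), so d_o = [16T/(π τ_allow (1−k⁴))]^(1/3) = [16·2489/(π·4.06×10^7·0.6575)]^(1/3) = 0.07802 m.

78.0 mm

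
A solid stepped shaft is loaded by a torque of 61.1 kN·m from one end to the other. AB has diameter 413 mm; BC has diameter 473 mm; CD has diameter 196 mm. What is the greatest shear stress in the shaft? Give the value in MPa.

Under the same torque, τ_max = 16T/(πd³) is largest where d is smallest — segment CD (d = 196 mm).
τ_max = 16·61100/(π·(0.196)³) = 4.133×10^7 Pa.

41.3 MPa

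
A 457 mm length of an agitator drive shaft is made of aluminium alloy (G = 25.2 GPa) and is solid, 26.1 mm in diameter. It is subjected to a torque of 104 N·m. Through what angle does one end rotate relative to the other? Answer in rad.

0.0414 rad

J = πd⁴/32 = π(0.0261)⁴/32 = 4.556×10^-8 m⁴.
θ = T·L/(G·J) = 104.0 × 0.457 / (25.2×10⁹ × 4.556×10^-8) = 0.04140 rad.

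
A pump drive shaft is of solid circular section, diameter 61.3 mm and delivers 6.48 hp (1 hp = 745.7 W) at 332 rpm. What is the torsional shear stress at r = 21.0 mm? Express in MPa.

2.11 MPa

ω = 2π·332/60 = 34.77 rad/s, so T = P/ω = 6.48×745.7 / 34.77 = 139.0 N·m.
J = πd⁴/32 = π(0.0613)⁴/32 = 1.386×10^-6 m⁴.
Shear stress varies linearly with radius: τ = T·r/J = 139.0 × 0.0210 / 1.386×10^-6 = 2.105×10^6 Pa.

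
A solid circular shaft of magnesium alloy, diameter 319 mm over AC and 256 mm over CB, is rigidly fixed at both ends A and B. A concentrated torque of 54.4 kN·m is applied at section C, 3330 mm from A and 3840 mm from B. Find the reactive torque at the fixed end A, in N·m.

40000 N·m

Compatibility: T_A·a/J_AC = T_B·b/J_CB with T_A + T_B = T₀.
J_AC = 1.02×10^-3 m⁴, J_CB = 4.22×10^-4 m⁴, so T_A = T₀·(J_AC/a)/((J_AC/a)+(J_CB/b)) = 40010 N·m, T_B = 14390 N·m.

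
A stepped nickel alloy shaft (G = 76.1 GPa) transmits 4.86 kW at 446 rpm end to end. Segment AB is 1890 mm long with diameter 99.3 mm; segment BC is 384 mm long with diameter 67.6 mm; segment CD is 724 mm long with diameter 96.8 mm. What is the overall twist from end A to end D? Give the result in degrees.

ω = 2π·446/60 = 46.71 rad/s, so T = P/ω = 4.86×10³ / 46.71 = 104.1 N·m.
J_AB = π(0.0993)⁴/32 = 9.55×10^-6 m⁴; J_BC = π(0.0676)⁴/32 = 2.05×10^-6 m⁴; J_CD = π(0.0968)⁴/32 = 8.62×10^-6 m⁴.
θ = (T/G)·Σ L_i/J_i = (104.1/76.1×10⁹)·(1.89/9.55×10^-6 + 0.384/2.05×10^-6 + 0.724/8.62×10^-6) = 6.417×10^-4 rad.

0.0368°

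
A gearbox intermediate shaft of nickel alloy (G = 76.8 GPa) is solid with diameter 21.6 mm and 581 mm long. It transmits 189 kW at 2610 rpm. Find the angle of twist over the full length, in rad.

0.245 rad

ω = 2π·2610/60 = 273.3 rad/s, so T = P/ω = 189×10³ / 273.3 = 691.5 N·m.
J = πd⁴/32 = π(0.0216)⁴/32 = 2.137×10^-8 m⁴.
θ = T·L/(G·J) = 691.5 × 0.581 / (76.8×10⁹ × 2.137×10^-8) = 0.2448 rad.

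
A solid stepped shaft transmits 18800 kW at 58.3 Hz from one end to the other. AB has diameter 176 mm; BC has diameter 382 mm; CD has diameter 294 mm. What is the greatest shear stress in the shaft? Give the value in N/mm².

47.9 N/mm²

ω = 2π·58.3 = 366.3 rad/s, so T = P/ω = 18800×10³ / 366.3 = 51320 N·m.
Under the same torque, τ_max = 16T/(πd³) is largest where d is smallest — segment AB (d = 176 mm).
τ_max = 16·51320/(π·(0.176)³) = 4.794×10^7 Pa.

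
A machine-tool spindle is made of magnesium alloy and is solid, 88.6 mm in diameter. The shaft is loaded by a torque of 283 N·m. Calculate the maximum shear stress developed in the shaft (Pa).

2.07e6 Pa

J = πd⁴/32 = π(0.0886)⁴/32 = 6.050×10^-6 m⁴.
τ_max = T·r/J = 283.0 × 0.0443 / 6.050×10^-6 = 2.072×10^6 Pa.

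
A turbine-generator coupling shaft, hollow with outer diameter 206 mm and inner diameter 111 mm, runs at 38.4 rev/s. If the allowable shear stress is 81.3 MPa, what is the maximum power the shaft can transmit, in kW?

30800 kW

J = π(d_o⁴ − d_i⁴)/32 = π(0.206⁴ − 0.111⁴)/32 = 1.619×10^-4 m⁴.
T_max = τ_allow·J/r = 8.13×10^7 × 1.619×10^-4 / 0.103 = 127800 N·m.
ω = 2π·38.4 = 241.3 rad/s, so P_max = T_max·ω = 3.083×10^7 W.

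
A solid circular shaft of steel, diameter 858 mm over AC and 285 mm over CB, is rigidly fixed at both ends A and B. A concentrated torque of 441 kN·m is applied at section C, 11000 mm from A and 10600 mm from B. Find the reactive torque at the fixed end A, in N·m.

435000 N·m

Compatibility: T_A·a/J_AC = T_B·b/J_CB with T_A + T_B = T₀.
J_AC = 0.0532 m⁴, J_CB = 6.48×10^-4 m⁴, so T_A = T₀·(J_AC/a)/((J_AC/a)+(J_CB/b)) = 435500 N·m, T_B = 5502 N·m.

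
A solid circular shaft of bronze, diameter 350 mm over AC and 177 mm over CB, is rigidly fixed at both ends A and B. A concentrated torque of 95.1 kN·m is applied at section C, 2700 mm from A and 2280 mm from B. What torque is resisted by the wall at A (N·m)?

Compatibility: T_A·a/J_AC = T_B·b/J_CB with T_A + T_B = T₀.
J_AC = 1.47×10^-3 m⁴, J_CB = 9.64×10^-5 m⁴, so T_A = T₀·(J_AC/a)/((J_AC/a)+(J_CB/b)) = 88260 N·m, T_B = 6836 N·m.

88300 N·m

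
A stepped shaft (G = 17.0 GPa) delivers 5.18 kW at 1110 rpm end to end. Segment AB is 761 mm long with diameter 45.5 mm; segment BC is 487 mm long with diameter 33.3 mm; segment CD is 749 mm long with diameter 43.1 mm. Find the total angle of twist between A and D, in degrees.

1.21°

ω = 2π·1110/60 = 116.2 rad/s, so T = P/ω = 5.18×10³ / 116.2 = 44.56 N·m.
J_AB = π(0.0455)⁴/32 = 4.21×10^-7 m⁴; J_BC = π(0.0333)⁴/32 = 1.21×10^-7 m⁴; J_CD = π(0.0431)⁴/32 = 3.39×10^-7 m⁴.
θ = (T/G)·Σ L_i/J_i = (44.56/17.0×10⁹)·(0.761/4.21×10^-7 + 0.487/1.21×10^-7 + 0.749/3.39×10^-7) = 0.02111 rad.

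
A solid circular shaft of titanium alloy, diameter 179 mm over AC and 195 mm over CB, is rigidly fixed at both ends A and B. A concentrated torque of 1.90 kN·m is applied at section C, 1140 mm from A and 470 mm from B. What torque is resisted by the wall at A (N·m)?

430 N·m

Compatibility: T_A·a/J_AC = T_B·b/J_CB with T_A + T_B = T₀.
J_AC = 1.01×10^-4 m⁴, J_CB = 1.42×10^-4 m⁴, so T_A = T₀·(J_AC/a)/((J_AC/a)+(J_CB/b)) = 430.2 N·m, T_B = 1470 N·m.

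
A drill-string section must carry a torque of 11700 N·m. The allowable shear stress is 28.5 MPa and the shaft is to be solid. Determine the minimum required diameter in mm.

For a solid shaft τ_max = 16T/(πd³), so d = (16T/(π τ_allow))^(1/3) = (16·11700/(π·2.85×10^7))^(1/3) = 0.1279 m.

128 mm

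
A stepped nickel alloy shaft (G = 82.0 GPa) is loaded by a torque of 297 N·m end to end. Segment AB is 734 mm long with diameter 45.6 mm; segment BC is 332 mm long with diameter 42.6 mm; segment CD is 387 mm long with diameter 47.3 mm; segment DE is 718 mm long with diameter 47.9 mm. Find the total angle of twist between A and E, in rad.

0.0179 rad

J_AB = π(0.0456)⁴/32 = 4.24×10^-7 m⁴; J_BC = π(0.0426)⁴/32 = 3.23×10^-7 m⁴; J_CD = π(0.0473)⁴/32 = 4.91×10^-7 m⁴; J_DE = π(0.0479)⁴/32 = 5.17×10^-7 m⁴.
θ = (T/G)·Σ L_i/J_i = (297.0/82.0×10⁹)·(0.734/4.24×10^-7 + 0.332/3.23×10^-7 + 0.387/4.91×10^-7 + 0.718/5.17×10^-7) = 0.01787 rad.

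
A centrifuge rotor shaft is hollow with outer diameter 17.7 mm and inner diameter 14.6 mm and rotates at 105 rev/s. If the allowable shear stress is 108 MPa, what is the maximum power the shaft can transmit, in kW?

J = π(d_o⁴ − d_i⁴)/32 = π(0.0177⁴ − 0.0146⁴)/32 = 5.175×10^-9 m⁴.
T_max = τ_allow·J/r = 1.08×10^8 × 5.175×10^-9 / 0.00885 = 63.15 N·m.
ω = 2π·105 = 659.7 rad/s, so P_max = T_max·ω = 4.166×10^4 W.

41.7 kW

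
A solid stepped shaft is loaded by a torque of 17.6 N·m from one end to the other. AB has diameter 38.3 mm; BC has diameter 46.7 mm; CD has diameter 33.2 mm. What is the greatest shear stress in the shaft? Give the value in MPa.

Under the same torque, τ_max = 16T/(πd³) is largest where d is smallest — segment CD (d = 33.2 mm).
τ_max = 16·17.60/(π·(0.0332)³) = 2.449×10^6 Pa.

2.45 MPa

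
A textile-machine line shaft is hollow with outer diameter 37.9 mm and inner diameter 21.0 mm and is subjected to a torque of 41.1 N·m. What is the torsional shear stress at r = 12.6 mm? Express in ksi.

J = π(d_o⁴ − d_i⁴)/32 = π(0.0379⁴ − 0.0210⁴)/32 = 1.835×10^-7 m⁴.
Shear stress varies linearly with radius: τ = T·r/J = 41.10 × 0.0126 / 1.835×10^-7 = 2.823×10^6 Pa.

0.409 ksi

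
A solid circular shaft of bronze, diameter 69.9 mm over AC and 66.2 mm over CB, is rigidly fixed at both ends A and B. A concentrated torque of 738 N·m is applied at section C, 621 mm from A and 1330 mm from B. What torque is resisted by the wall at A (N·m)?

536 N·m

Compatibility: T_A·a/J_AC = T_B·b/J_CB with T_A + T_B = T₀.
J_AC = 2.34×10^-6 m⁴, J_CB = 1.89×10^-6 m⁴, so T_A = T₀·(J_AC/a)/((J_AC/a)+(J_CB/b)) = 536.5 N·m, T_B = 201.5 N·m.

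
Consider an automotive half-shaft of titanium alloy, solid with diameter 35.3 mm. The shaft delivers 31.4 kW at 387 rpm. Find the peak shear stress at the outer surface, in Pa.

8.97e7 Pa

ω = 2π·387/60 = 40.53 rad/s, so T = P/ω = 31.4×10³ / 40.53 = 774.8 N·m.
J = πd⁴/32 = π(0.0353)⁴/32 = 1.524×10^-7 m⁴.
τ_max = T·r/J = 774.8 × 0.0176 / 1.524×10^-7 = 8.971×10^7 Pa.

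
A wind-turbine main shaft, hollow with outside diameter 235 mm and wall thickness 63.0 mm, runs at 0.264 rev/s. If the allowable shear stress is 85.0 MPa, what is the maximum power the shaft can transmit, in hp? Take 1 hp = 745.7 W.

460 hp

J = π(d_o⁴ − d_i⁴)/32 = π(0.235⁴ − 0.109⁴)/32 = 2.856×10^-4 m⁴.
T_max = τ_allow·J/r = 8.50×10^7 × 2.856×10^-4 / 0.117 = 206600 N·m.
ω = 2π·0.264 = 1.659 rad/s, so P_max = T_max·ω = 3.427×10^5 W.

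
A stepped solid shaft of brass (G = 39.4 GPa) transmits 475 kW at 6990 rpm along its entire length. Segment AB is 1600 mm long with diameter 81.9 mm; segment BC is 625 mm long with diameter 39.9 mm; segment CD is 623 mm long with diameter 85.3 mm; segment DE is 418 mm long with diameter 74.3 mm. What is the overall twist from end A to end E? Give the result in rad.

ω = 2π·6990/60 = 732.0 rad/s, so T = P/ω = 475×10³ / 732.0 = 648.9 N·m.
J_AB = π(0.0819)⁴/32 = 4.42×10^-6 m⁴; J_BC = π(0.0399)⁴/32 = 2.49×10^-7 m⁴; J_CD = π(0.0853)⁴/32 = 5.20×10^-6 m⁴; J_DE = π(0.0743)⁴/32 = 2.99×10^-6 m⁴.
θ = (T/G)·Σ L_i/J_i = (648.9/39.4×10⁹)·(1.60/4.42×10^-6 + 0.625/2.49×10^-7 + 0.623/5.20×10^-6 + 0.418/2.99×10^-6) = 0.05161 rad.

0.0516 rad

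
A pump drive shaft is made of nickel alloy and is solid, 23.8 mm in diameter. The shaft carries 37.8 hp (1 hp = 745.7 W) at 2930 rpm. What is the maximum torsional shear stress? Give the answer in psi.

ω = 2π·2930/60 = 306.8 rad/s, so T = P/ω = 37.8×745.7 / 306.8 = 91.87 N·m.
J = πd⁴/32 = π(0.0238)⁴/32 = 3.150×10^-8 m⁴.
τ_max = T·r/J = 91.87 × 0.0119 / 3.150×10^-8 = 3.471×10^7 Pa.

5030 psi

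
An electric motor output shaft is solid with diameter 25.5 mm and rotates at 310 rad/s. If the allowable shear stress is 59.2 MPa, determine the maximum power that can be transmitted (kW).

J = πd⁴/32 = π(0.0255)⁴/32 = 4.151×10^-8 m⁴.
T_max = τ_allow·J/r = 5.92×10^7 × 4.151×10^-8 / 0.0127 = 192.7 N·m.
ω = 310 rad/s, so P_max = T_max·ω = 5.975×10^4 W.

59.7 kW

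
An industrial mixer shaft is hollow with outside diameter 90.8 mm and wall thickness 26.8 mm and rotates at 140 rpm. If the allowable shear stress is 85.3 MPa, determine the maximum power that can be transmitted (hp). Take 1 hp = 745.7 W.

J = π(d_o⁴ − d_i⁴)/32 = π(0.0908⁴ − 0.0372⁴)/32 = 6.485×10^-6 m⁴.
T_max = τ_allow·J/r = 8.53×10^7 × 6.485×10^-6 / 0.0454 = 12190 N·m.
ω = 2π·140/60 = 14.66 rad/s, so P_max = T_max·ω = 1.786×10^5 W.

240 hp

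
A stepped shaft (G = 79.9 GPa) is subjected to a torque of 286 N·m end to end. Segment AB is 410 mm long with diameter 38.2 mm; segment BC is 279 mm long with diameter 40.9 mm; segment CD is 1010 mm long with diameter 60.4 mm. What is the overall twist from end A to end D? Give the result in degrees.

J_AB = π(0.0382)⁴/32 = 2.09×10^-7 m⁴; J_BC = π(0.0409)⁴/32 = 2.75×10^-7 m⁴; J_CD = π(0.0604)⁴/32 = 1.31×10^-6 m⁴.
θ = (T/G)·Σ L_i/J_i = (286.0/79.9×10⁹)·(0.410/2.09×10^-7 + 0.279/2.75×10^-7 + 1.01/1.31×10^-6) = 0.01342 rad.

0.769°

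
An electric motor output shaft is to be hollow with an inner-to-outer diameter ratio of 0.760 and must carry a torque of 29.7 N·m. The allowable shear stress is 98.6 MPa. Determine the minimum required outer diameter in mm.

For a hollow shaft with d_i/d_o = 0.760: τ_max = 16T/(π d_o³ (1−k⁴)), so d_o = [16T/(π τ_allow (1−k⁴))]^(1/3) = [16·29.70/(π·9.86×10^7·0.6664)]^(1/3) = 0.01320 m.

13.2 mm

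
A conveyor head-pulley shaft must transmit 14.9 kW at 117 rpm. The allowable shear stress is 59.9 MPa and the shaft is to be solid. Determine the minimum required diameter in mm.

46.9 mm

ω = 2π·117/60 = 12.25 rad/s, so T = P/ω = 14.9×10³ / 12.25 = 1216 N·m.
For a solid shaft τ_max = 16T/(πd³), so d = (16T/(π τ_allow))^(1/3) = (16·1216/(π·5.99×10^7))^(1/3) = 0.04694 m.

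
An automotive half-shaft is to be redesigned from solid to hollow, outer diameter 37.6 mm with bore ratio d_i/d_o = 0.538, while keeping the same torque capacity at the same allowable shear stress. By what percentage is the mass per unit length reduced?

Equal τ_max and T ⇒ the solid shaft needs d_s³ = d_o³(1−k⁴), so d_s = 37.6·(1−0.538⁴)^(1/3) = 36.52 mm.
Area ratio A_h/A_s = d_o²(1−k²)/d_s² = (1−k²)/(1−k⁴)^(2/3) = 0.7532.
Mass saving = 1 − 0.7532 = 24.7 %.

24.7 %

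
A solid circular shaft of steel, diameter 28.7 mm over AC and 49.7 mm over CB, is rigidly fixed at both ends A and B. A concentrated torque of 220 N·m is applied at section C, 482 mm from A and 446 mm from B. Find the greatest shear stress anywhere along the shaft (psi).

1200 psi

Compatibility: T_A·a/J_AC = T_B·b/J_CB with T_A + T_B = T₀.
J_AC = 6.66×10^-8 m⁴, J_CB = 5.99×10^-7 m⁴, so T_A = T₀·(J_AC/a)/((J_AC/a)+(J_CB/b)) = 20.52 N·m, T_B = 199.5 N·m.
τ in each portion: τ_AC = 4.42×10^6 Pa, τ_CB = 8.28×10^6 Pa; maximum is in CB.
τ_max = T_CB·r/J = 199.5·0.0249/5.99×10^-7 = 8.275×10^6 Pa.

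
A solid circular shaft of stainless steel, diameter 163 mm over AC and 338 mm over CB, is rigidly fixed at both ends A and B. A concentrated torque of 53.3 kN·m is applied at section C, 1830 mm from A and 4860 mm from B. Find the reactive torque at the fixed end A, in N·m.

6690 N·m

Compatibility: T_A·a/J_AC = T_B·b/J_CB with T_A + T_B = T₀.
J_AC = 6.93×10^-5 m⁴, J_CB = 1.28×10^-3 m⁴, so T_A = T₀·(J_AC/a)/((J_AC/a)+(J_CB/b)) = 6694 N·m, T_B = 46610 N·m.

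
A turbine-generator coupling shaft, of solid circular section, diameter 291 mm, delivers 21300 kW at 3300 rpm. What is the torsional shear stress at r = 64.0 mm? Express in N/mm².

5.60 N/mm²

ω = 2π·3300/60 = 345.6 rad/s, so T = P/ω = 21300×10³ / 345.6 = 61640 N·m.
J = πd⁴/32 = π(0.291)⁴/32 = 7.040×10^-4 m⁴.
Shear stress varies linearly with radius: τ = T·r/J = 61640 × 0.0640 / 7.040×10^-4 = 5.603×10^6 Pa.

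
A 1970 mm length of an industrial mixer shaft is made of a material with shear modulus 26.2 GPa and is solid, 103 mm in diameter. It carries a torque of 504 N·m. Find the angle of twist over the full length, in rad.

J = πd⁴/32 = π(0.103)⁴/32 = 1.105×10^-5 m⁴.
θ = T·L/(G·J) = 504.0 × 1.97 / (26.2×10⁹ × 1.105×10^-5) = 3.430×10^-3 rad.

0.00343 rad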